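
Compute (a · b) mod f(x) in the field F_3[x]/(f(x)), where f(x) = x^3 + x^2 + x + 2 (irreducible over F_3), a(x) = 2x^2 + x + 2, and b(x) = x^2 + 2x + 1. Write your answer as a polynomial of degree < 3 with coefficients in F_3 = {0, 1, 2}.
a · b ≡ x^2 + x + 2 (mod f(x))

Multiply in F_3[x]: a(x)·b(x) = (2x^2 + x + 2)·(x^2 + 2x + 1) = 2x^4 + 2x^3 + 2x + 2. This has degree ≥ 3, so divide by f(x) over F_3: 2x^4 + 2x^3 + 2x + 2 = (2x)·(x^3 + x^2 + x + 2) + (x^2 + x + 2). Hence a·b ≡ x^2 + x + 2 (mod f). (F_3[x]/(f) is a field with 3^3 = 27 elements since f is irreducible of degree 3.)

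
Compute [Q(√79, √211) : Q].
[Q(√79, √211) : Q] = 4

[Q(√79):Q] = 2 (min poly x^2 - 79, irreducible since 79 is squarefree > 1). For the top step, suppose √211 ∈ Q(√79), say √211 = c + d√79 with c, d ∈ Q. Squaring: 211 = c^2 + 79d^2 + 2cd√79. Since √79 ∉ Q this forces 2cd = 0. If d = 0 then √211 = c ∈ Q, contradicting 211 squarefree > 1. If c = 0 then 211 = 79d^2, so 79·211 = (79d)^2 is a perfect square in Q — but 79·211 = 16669 is not a perfect square (since 79 and 211 are distinct squarefree integers). Contradiction. Hence √211 ∉ Q(√79), so x^2 - 211 stays irreducible over Q(√79) and [Q(√79, √211) : Q(√79)] = 2. By the tower law, [Q(√79, √211) : Q] = 2 · 2 = 4.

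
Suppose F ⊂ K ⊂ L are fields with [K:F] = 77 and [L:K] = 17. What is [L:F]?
[L:F] = 1309

The tower law says that for any tower of field extensions F ⊂ K ⊂ L with finite degrees, [L:F] = [L:K] · [K:F]. Here this gives [L:F] = 17 · 77 = 1309.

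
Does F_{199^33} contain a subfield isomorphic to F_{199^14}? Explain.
No: F_{199^14} is not a subfield of F_{199^33}

F_{p^m} embeds in F_{p^n} iff m | n. Here 14 ∤ 33 (since 33 = 2·14 + 5 with remainder 5 ≠ 0), so F_{199^14} is not a subfield of F_{199^33}. Equivalently: if it were, the tower law would give 14 = [F_{199^14}:F_199] dividing [F_{199^33}:F_199] = 33, contradiction.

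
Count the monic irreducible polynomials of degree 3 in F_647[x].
There are 90279792 monic irreducible polynomials of degree 3 over F_647

Each element of F_{647^3} that lies in no proper subfield is a root of exactly one monic irreducible of degree 3 over F_647, and each such polynomial has 3 distinct roots in F_{647^3}. By Möbius inversion the count is N_647(3) = (1/3) Σ_{d|3} μ(3/d) · 647^d = (1/3)(μ(3)·647^1 + μ(1)·647^3) = 270839376/3 = 90279792.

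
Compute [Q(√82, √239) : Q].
[Q(√82, √239) : Q] = 4

[Q(√82):Q] = 2 (min poly x^2 - 82, irreducible since 82 is squarefree > 1). For the top step, suppose √239 ∈ Q(√82), say √239 = c + d√82 with c, d ∈ Q. Squaring: 239 = c^2 + 82d^2 + 2cd√82. Since √82 ∉ Q this forces 2cd = 0. If d = 0 then √239 = c ∈ Q, contradicting 239 squarefree > 1. If c = 0 then 239 = 82d^2, so 82·239 = (82d)^2 is a perfect square in Q — but 82·239 = 19598 is not a perfect square (since 82 and 239 are distinct squarefree integers). Contradiction. Hence √239 ∉ Q(√82), so x^2 - 239 stays irreducible over Q(√82) and [Q(√82, √239) : Q(√82)] = 2. By the tower law, [Q(√82, √239) : Q] = 2 · 2 = 4.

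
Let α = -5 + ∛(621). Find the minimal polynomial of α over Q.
m_α(x) = x^3 + 15x^2 + 75x - 496

Set β = α + 5 = ∛(621), so β^3 = 621. Then (α + 5)^3 - 621 = 0, i.e. α is a root of g(x) = (x + 5)^3 - 621 = x^3 + 15x^2 + 75x - 496. Since g(x) = h(x + 5) where h(x) = x^3 - 621, and h is irreducible over Q (because 621 is not a perfect cube, so h has no rational root, and a monic cubic with no rational root is irreducible), g is also irreducible (irreducibility is preserved under the substitution x → x + 5). Hence m_α(x) = x^3 + 15x^2 + 75x - 496.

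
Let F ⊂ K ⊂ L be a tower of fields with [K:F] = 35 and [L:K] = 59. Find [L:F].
[L:F] = 2065

The tower law says that for any tower of field extensions F ⊂ K ⊂ L with finite degrees, [L:F] = [L:K] · [K:F]. Here this gives [L:F] = 59 · 35 = 2065.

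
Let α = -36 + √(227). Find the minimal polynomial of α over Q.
m_α(x) = x^2 + 72x + 1069

From α + 36 = √(227), squaring gives (α + 36)^2 = 227, i.e. α^2 + 72α + 1296 = 227, so α^2 + 72α + 1069 = 0. The discriminant of x^2 + 72x + 1069 is (72)^2 - 4·(1069) = 5184 - 4276 = 908, and 4·(227) is not a perfect square in Q since 227 is squarefree and ≠ 1. Hence x^2 + 72x + 1069 is irreducible over Q and is the minimal polynomial of α.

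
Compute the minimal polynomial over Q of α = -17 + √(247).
m_α(x) = x^2 + 34x + 42

From α + 17 = √(247), squaring gives (α + 17)^2 = 247, i.e. α^2 + 34α + 289 = 247, so α^2 + 34α + 42 = 0. The discriminant of x^2 + 34x + 42 is (34)^2 - 4·(42) = 1156 - 168 = 988, and 4·(247) is not a perfect square in Q since 247 is squarefree and ≠ 1. Hence x^2 + 34x + 42 is irreducible over Q and is the minimal polynomial of α.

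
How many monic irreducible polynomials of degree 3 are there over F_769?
There are 151585280 monic irreducible polynomials of degree 3 over F_769

Each element of F_{769^3} that lies in no proper subfield is a root of exactly one monic irreducible of degree 3 over F_769, and each such polynomial has 3 distinct roots in F_{769^3}. By Möbius inversion the count is N_769(3) = (1/3) Σ_{d|3} μ(3/d) · 769^d = (1/3)(μ(3)·769^1 + μ(1)·769^3) = 454755840/3 = 151585280.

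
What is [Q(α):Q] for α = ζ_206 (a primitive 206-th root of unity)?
[Q(α):Q] = 102

The minimal polynomial of ζ_206 over Q is the 206-th cyclotomic polynomial Φ_206(x), which is irreducible over Q and has degree φ(206) = 102. Hence [Q(α):Q] = φ(206) = 102.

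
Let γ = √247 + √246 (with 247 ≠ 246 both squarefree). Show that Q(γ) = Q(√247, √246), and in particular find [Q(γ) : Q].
[Q(γ) : Q] = 4 (equivalently, Q(γ) = Q(√247, √246))

Obviously Q(γ) ⊆ Q(√247, √246), and [Q(√247, √246):Q] = 4 (since 247, 246 are distinct squarefree integers > 1 with 60762 not a perfect square). To show equality we compute the minimal polynomial of γ. From γ = √247 + √246: γ^2 = 247 + 2√(60762) + 246 = 493 + 2√(60762), so γ^2 - 493 = 2√(60762); squaring, (γ^2 - 493)^2 = 4·60762, i.e. γ^4 - 986γ^2 + 243049 - 243048 = 0, i.e. γ^4 - 986γ^2 + 1 = 0. So γ is a root of x^4 - 986x^2 + 1. This polynomial is irreducible over Q: it has no rational root (each ±√247 ± √246 is irrational), and any factorization into two quadratics over Q would force √(60762) ∈ Q (pairing opposite roots) or √247, √246 ∈ Q (other pairings), all impossible. Hence [Q(γ):Q] = 4 = [Q(√247, √246):Q], so Q(γ) = Q(√247, √246).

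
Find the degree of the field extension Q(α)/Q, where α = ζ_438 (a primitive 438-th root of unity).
[Q(α):Q] = 144

The minimal polynomial of ζ_438 over Q is the 438-th cyclotomic polynomial Φ_438(x), which is irreducible over Q and has degree φ(438) = 144. Hence [Q(α):Q] = φ(438) = 144.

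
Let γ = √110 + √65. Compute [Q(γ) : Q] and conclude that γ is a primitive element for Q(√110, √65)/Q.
[Q(γ) : Q] = 4 (equivalently, Q(γ) = Q(√110, √65))

Obviously Q(γ) ⊆ Q(√110, √65), and [Q(√110, √65):Q] = 4 (since 110, 65 are distinct squarefree integers > 1 with 7150 not a perfect square). To show equality we compute the minimal polynomial of γ. From γ = √110 + √65: γ^2 = 110 + 2√(7150) + 65 = 175 + 2√(7150), so γ^2 - 175 = 2√(7150); squaring, (γ^2 - 175)^2 = 4·7150, i.e. γ^4 - 350γ^2 + 30625 - 28600 = 0, i.e. γ^4 - 350γ^2 + 2025 = 0. So γ is a root of x^4 - 350x^2 + 2025. This polynomial is irreducible over Q: it has no rational root (each ±√110 ± √65 is irrational), and any factorization into two quadratics over Q would force √(7150) ∈ Q (pairing opposite roots) or √110, √65 ∈ Q (other pairings), all impossible. Hence [Q(γ):Q] = 4 = [Q(√110, √65):Q], so Q(γ) = Q(√110, √65).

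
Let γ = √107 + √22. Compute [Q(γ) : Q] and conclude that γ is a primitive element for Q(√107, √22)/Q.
[Q(γ) : Q] = 4 (equivalently, Q(γ) = Q(√107, √22))

Obviously Q(γ) ⊆ Q(√107, √22), and [Q(√107, √22):Q] = 4 (since 107, 22 are distinct squarefree integers > 1 with 2354 not a perfect square). To show equality we compute the minimal polynomial of γ. From γ = √107 + √22: γ^2 = 107 + 2√(2354) + 22 = 129 + 2√(2354), so γ^2 - 129 = 2√(2354); squaring, (γ^2 - 129)^2 = 4·2354, i.e. γ^4 - 258γ^2 + 16641 - 9416 = 0, i.e. γ^4 - 258γ^2 + 7225 = 0. So γ is a root of x^4 - 258x^2 + 7225. This polynomial is irreducible over Q: it has no rational root (each ±√107 ± √22 is irrational), and any factorization into two quadratics over Q would force √(2354) ∈ Q (pairing opposite roots) or √107, √22 ∈ Q (other pairings), all impossible. Hence [Q(γ):Q] = 4 = [Q(√107, √22):Q], so Q(γ) = Q(√107, √22).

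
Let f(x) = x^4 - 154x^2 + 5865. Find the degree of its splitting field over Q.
[K : Q] = 4

Solving the quadratic in x^2: x^2 = (154 ± √(154^2 - 4·5865))/2 = (154 ± √256)/2 = (154 ± 16)/2, giving x^2 = 69 or x^2 = 85. So f(x) = (x^2 - 69)(x^2 - 85) and the roots of f are ±√69, ±√85. Hence the splitting field is K = Q(√69, √85). Since 69 and 85 are distinct squarefree integers > 1, their product 5865 is not a perfect square, so √85 ∉ Q(√69). By the tower law [K:Q] = [Q(√69,√85):Q(√69)] · [Q(√69):Q] = 2 · 2 = 4.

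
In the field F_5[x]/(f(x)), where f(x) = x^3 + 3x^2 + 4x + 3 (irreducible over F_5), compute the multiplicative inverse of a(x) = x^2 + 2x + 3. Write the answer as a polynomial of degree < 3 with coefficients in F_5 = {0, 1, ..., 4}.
a(x)^(-1) ≡ 3x^2 + 4x + 3 (mod f(x))

Since f is irreducible over F_5, F_5[x]/(f) is a field and a(x) ≠ 0 has an inverse. Apply the extended Euclidean algorithm to f(x) and a(x) in F_5[x]: f(x) = (x + 1)·a(x) + (4x);  a(x) = (4x + 3)·(4x) + (3). The last nonzero remainder is the constant 3 = gcd(f, a) in F_5. Back-substituting through the division chain expresses 3 = s(x)·a(x) + t(x)·f(x) with s(x) ≡ 4x^2 + 2x + 4 (mod f), so (4x^2 + 2x + 4)·a(x) ≡ 3 (mod f). Multiplying by 3^(-1) ≡ 2 in F_5 gives a(x)^(-1) ≡ 2·(4x^2 + 2x + 4) ≡ 3x^2 + 4x + 3 (mod f). Check: (x^2 + 2x + 3)·(3x^2 + 4x + 3) = 3x^4 + 3x + 4 ≡ 1 (mod x^3 + 3x^2 + 4x + 3).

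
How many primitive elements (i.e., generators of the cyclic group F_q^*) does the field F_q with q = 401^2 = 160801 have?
There are φ(160800) = 42240 primitive elements

F_q^* is cyclic of order q - 1 = 160800. A cyclic group of order m has exactly φ(m) generators. Here m = 160800 = 2^5 · 3 · 5^2 · 67, so the number of primitive elements is φ(160800) = 42240.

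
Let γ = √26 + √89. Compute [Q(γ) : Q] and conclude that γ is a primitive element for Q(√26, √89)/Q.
[Q(γ) : Q] = 4 (equivalently, Q(γ) = Q(√26, √89))

Obviously Q(γ) ⊆ Q(√26, √89), and [Q(√26, √89):Q] = 4 (since 26, 89 are distinct squarefree integers > 1 with 2314 not a perfect square). To show equality we compute the minimal polynomial of γ. From γ = √26 + √89: γ^2 = 26 + 2√(2314) + 89 = 115 + 2√(2314), so γ^2 - 115 = 2√(2314); squaring, (γ^2 - 115)^2 = 4·2314, i.e. γ^4 - 230γ^2 + 13225 - 9256 = 0, i.e. γ^4 - 230γ^2 + 3969 = 0. So γ is a root of x^4 - 230x^2 + 3969. This polynomial is irreducible over Q: it has no rational root (each ±√26 ± √89 is irrational), and any factorization into two quadratics over Q would force √(2314) ∈ Q (pairing opposite roots) or √26, √89 ∈ Q (other pairings), all impossible. Hence [Q(γ):Q] = 4 = [Q(√26, √89):Q], so Q(γ) = Q(√26, √89).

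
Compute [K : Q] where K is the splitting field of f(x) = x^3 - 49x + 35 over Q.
[K : Q] = 6

By the rational root test, any rational root of the monic integer polynomial f(x) = x^3 - 49x + 35 must be an integer dividing the constant term 35, i.e. one of ±{1, 5, 7, 35}. Evaluating: f(1) = -13, f(-1) = 83, f(5) = -85, f(-5) = 155, f(7) = 35, f(-7) = 35, f(35) = 41195, f(-35) = -41125; none is 0, so f has no rational root and is therefore irreducible over Q (a cubic with no linear factor over a field is irreducible). For an irreducible cubic, the Galois group is A_3 or S_3 according as the discriminant disc(f) = -4a^3 - 27b^2 = -4·(-49)^3 - 27·(35)^2 = 437521 is or is not a square in Q. Here disc(f) = 437521 is not a perfect square in Q, so the Galois group of f over Q is not contained in A_3 and must be all of S_3. The splitting field has degree |S_3| = 6 over Q, so [K : Q] = 6.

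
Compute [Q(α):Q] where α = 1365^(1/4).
[Q(α):Q] = 4

α is a root of x^4 - 1365. By Eisenstein's criterion at the prime p = 3 (which divides the constant term 1365 but p^2 = 9 does not, since 1365 is squarefree), x^4 - 1365 is irreducible over Q. Hence [Q(α):Q] = 4.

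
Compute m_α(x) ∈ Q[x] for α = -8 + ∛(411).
m_α(x) = x^3 + 24x^2 + 192x + 101

Set β = α + 8 = ∛(411), so β^3 = 411. Then (α + 8)^3 - 411 = 0, i.e. α is a root of g(x) = (x + 8)^3 - 411 = x^3 + 24x^2 + 192x + 101. Since g(x) = h(x + 8) where h(x) = x^3 - 411, and h is irreducible over Q (because 411 is not a perfect cube, so h has no rational root, and a monic cubic with no rational root is irreducible), g is also irreducible (irreducibility is preserved under the substitution x → x + 8). Hence m_α(x) = x^3 + 24x^2 + 192x + 101.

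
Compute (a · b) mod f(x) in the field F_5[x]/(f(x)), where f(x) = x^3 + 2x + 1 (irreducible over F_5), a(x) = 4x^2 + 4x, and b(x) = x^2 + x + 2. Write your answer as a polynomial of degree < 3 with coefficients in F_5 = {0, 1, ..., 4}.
a · b ≡ 4x^2 + 3x + 2 (mod f(x))

Multiply in F_5[x]: a(x)·b(x) = (4x^2 + 4x)·(x^2 + x + 2) = 4x^4 + 3x^3 + 2x^2 + 3x. This has degree ≥ 3, so divide by f(x) over F_5: 4x^4 + 3x^3 + 2x^2 + 3x = (4x + 3)·(x^3 + 2x + 1) + (4x^2 + 3x + 2). Hence a·b ≡ 4x^2 + 3x + 2 (mod f). (F_5[x]/(f) is a field with 5^3 = 125 elements since f is irreducible of degree 3.)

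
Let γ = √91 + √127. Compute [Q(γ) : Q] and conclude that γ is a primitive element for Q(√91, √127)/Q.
[Q(γ) : Q] = 4 (equivalently, Q(γ) = Q(√91, √127))

Obviously Q(γ) ⊆ Q(√91, √127), and [Q(√91, √127):Q] = 4 (since 91, 127 are distinct squarefree integers > 1 with 11557 not a perfect square). To show equality we compute the minimal polynomial of γ. From γ = √91 + √127: γ^2 = 91 + 2√(11557) + 127 = 218 + 2√(11557), so γ^2 - 218 = 2√(11557); squaring, (γ^2 - 218)^2 = 4·11557, i.e. γ^4 - 436γ^2 + 47524 - 46228 = 0, i.e. γ^4 - 436γ^2 + 1296 = 0. So γ is a root of x^4 - 436x^2 + 1296. This polynomial is irreducible over Q: it has no rational root (each ±√91 ± √127 is irrational), and any factorization into two quadratics over Q would force √(11557) ∈ Q (pairing opposite roots) or √91, √127 ∈ Q (other pairings), all impossible. Hence [Q(γ):Q] = 4 = [Q(√91, √127):Q], so Q(γ) = Q(√91, √127).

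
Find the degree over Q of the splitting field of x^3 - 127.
[K : Q] = 6

The roots of x^3 - 127 are ∛127, ω∛127, ω^2∛127 where ω = e^(2πi/3) is a primitive cube root of unity, so K = Q(∛127, ω). Now [Q(∛127):Q] = 3 (since 127 is not a perfect cube, x^3 - 127 is irreducible) and [Q(ω):Q] = 2. Both 2 and 3 divide [K:Q], and [K:Q] ≤ 3·2 = 6, so [K:Q] = 6. (Equivalently: Q(∛127) ⊂ R but ω ∉ R, so [K : Q(∛127)] = 2.)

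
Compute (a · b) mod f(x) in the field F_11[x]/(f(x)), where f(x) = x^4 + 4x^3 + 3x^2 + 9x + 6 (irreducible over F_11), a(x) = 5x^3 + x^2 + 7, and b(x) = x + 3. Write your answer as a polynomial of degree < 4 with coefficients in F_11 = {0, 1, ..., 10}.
a · b ≡ 7x^3 + 10x^2 + 6x + 2 (mod f(x))

Multiply in F_11[x]: a(x)·b(x) = (5x^3 + x^2 + 7)·(x + 3) = 5x^4 + 5x^3 + 3x^2 + 7x + 10. This has degree ≥ 4, so divide by f(x) over F_11: 5x^4 + 5x^3 + 3x^2 + 7x + 10 = (5)·(x^4 + 4x^3 + 3x^2 + 9x + 6) + (7x^3 + 10x^2 + 6x + 2). Hence a·b ≡ 7x^3 + 10x^2 + 6x + 2 (mod f). (F_11[x]/(f) is a field with 11^4 = 14641 elements since f is irreducible of degree 4.)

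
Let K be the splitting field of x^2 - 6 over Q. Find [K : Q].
[K : Q] = 2

f(x) = x^2 - 6 factors as (x - √6)(x + √6). The splitting field is K = Q(√6). Since 6 is squarefree and > 1, it is not a perfect square, so x^2 - 6 is irreducible over Q and [Q(√6) : Q] = 2. Hence [K : Q] = 2.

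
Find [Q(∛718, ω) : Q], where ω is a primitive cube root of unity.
[Q(∛718, ω) : Q] = 6

[Q(∛718):Q] = 3 (min poly x^3 - 718, irreducible since 718 is not a perfect cube). [Q(ω):Q] = 2 (min poly x^2 + x + 1). Since Q(∛718) ⊂ R and ω ∉ R, we have ω ∉ Q(∛718), so x^2 + x + 1 remains irreducible over Q(∛718) and [Q(∛718, ω) : Q(∛718)] = 2. By the tower law, [Q(∛718, ω) : Q] = 3 · 2 = 6. (In fact Q(∛718, ω) is the splitting field of x^3 - 718 over Q.)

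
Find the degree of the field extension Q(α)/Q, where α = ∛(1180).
[Q(α):Q] = 3

The minimal polynomial of α is x^3 - 1180, irreducible over Q since 1180 is not a perfect cube (so x^3 - 1180 has no rational root). Hence [Q(α):Q] = deg(m_α) = 3.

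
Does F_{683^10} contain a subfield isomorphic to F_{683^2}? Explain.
Yes: F_{683^2} is a subfield of F_{683^10}

F_{p^m} embeds in F_{p^n} iff m | n (since F_{p^n} is the splitting field of x^(p^n) - x, and F_{p^m} ⊂ F_{p^n} forces p^n to be a power of p^m, i.e. m | n; conversely if m | n then every root of x^(p^m) - x is a root of x^(p^n) - x). Here 2 | 10 (since 10 = 5·2), so F_{683^2} is a subfield of F_{683^10}, and [F_{683^10} : F_{683^2}] = 10/2 = 5.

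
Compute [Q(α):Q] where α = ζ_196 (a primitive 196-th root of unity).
[Q(α):Q] = 84

The minimal polynomial of ζ_196 over Q is the 196-th cyclotomic polynomial Φ_196(x), which is irreducible over Q and has degree φ(196) = 84. Hence [Q(α):Q] = φ(196) = 84.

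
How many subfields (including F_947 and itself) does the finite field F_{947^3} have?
F_{947^3} has 2 subfields

The subfields of F_{p^n} are exactly the fields F_{p^d} for d | n (each is the fixed field of the unique index-d subgroup of Gal(F_{p^n}/F_p) ≅ Z/nZ). The divisors of n = 3 are {1, 3}, giving 2 subfields: F_{947^1}, F_{947^3}.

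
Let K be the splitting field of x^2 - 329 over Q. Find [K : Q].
[K : Q] = 2

f(x) = x^2 - 329 factors as (x - √329)(x + √329). The splitting field is K = Q(√329). Since 329 is squarefree and > 1, it is not a perfect square, so x^2 - 329 is irreducible over Q and [Q(√329) : Q] = 2. Hence [K : Q] = 2.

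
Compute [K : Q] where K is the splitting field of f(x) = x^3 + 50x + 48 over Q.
[K : Q] = 6

By the rational root test, any rational root of the monic integer polynomial f(x) = x^3 + 50x + 48 must be an integer dividing the constant term 48, i.e. one of ±{1, 2, 3, 4, 6, 8, 12, 16, 24, 48}. Evaluating: f(1) = 99, f(-1) = -3, f(2) = 156, f(-2) = -60, f(3) = 225, f(-3) = -129, f(4) = 312, f(-4) = -216, f(6) = 564, f(-6) = -468, f(8) = 960, f(-8) = -864, f(12) = 2376, f(-12) = -2280, f(16) = 4944, f(-16) = -4848, f(24) = 15072, f(-24) = -14976, f(48) = 113040, f(-48) = -112944; none is 0, so f has no rational root and is therefore irreducible over Q (a cubic with no linear factor over a field is irreducible). For an irreducible cubic, the Galois group is A_3 or S_3 according as the discriminant disc(f) = -4a^3 - 27b^2 = -4·(50)^3 - 27·(48)^2 = -562208 is or is not a square in Q. Here disc(f) = -562208 is not a perfect square in Q, so the Galois group of f over Q is not contained in A_3 and must be all of S_3. The splitting field has degree |S_3| = 6 over Q, so [K : Q] = 6.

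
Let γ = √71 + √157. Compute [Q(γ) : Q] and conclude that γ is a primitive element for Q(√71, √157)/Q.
[Q(γ) : Q] = 4 (equivalently, Q(γ) = Q(√71, √157))

Obviously Q(γ) ⊆ Q(√71, √157), and [Q(√71, √157):Q] = 4 (since 71, 157 are distinct squarefree integers > 1 with 11147 not a perfect square). To show equality we compute the minimal polynomial of γ. From γ = √71 + √157: γ^2 = 71 + 2√(11147) + 157 = 228 + 2√(11147), so γ^2 - 228 = 2√(11147); squaring, (γ^2 - 228)^2 = 4·11147, i.e. γ^4 - 456γ^2 + 51984 - 44588 = 0, i.e. γ^4 - 456γ^2 + 7396 = 0. So γ is a root of x^4 - 456x^2 + 7396. This polynomial is irreducible over Q: it has no rational root (each ±√71 ± √157 is irrational), and any factorization into two quadratics over Q would force √(11147) ∈ Q (pairing opposite roots) or √71, √157 ∈ Q (other pairings), all impossible. Hence [Q(γ):Q] = 4 = [Q(√71, √157):Q], so Q(γ) = Q(√71, √157).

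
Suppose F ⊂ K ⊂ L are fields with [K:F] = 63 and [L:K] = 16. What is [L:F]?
[L:F] = 1008

The tower law says that for any tower of field extensions F ⊂ K ⊂ L with finite degrees, [L:F] = [L:K] · [K:F]. Here this gives [L:F] = 16 · 63 = 1008.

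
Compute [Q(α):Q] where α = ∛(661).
[Q(α):Q] = 3

The minimal polynomial of α is x^3 - 661, irreducible over Q since 661 is not a perfect cube (so x^3 - 661 has no rational root). Hence [Q(α):Q] = deg(m_α) = 3.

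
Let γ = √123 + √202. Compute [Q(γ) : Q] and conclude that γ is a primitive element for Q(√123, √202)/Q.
[Q(γ) : Q] = 4 (equivalently, Q(γ) = Q(√123, √202))

Obviously Q(γ) ⊆ Q(√123, √202), and [Q(√123, √202):Q] = 4 (since 123, 202 are distinct squarefree integers > 1 with 24846 not a perfect square). To show equality we compute the minimal polynomial of γ. From γ = √123 + √202: γ^2 = 123 + 2√(24846) + 202 = 325 + 2√(24846), so γ^2 - 325 = 2√(24846); squaring, (γ^2 - 325)^2 = 4·24846, i.e. γ^4 - 650γ^2 + 105625 - 99384 = 0, i.e. γ^4 - 650γ^2 + 6241 = 0. So γ is a root of x^4 - 650x^2 + 6241. This polynomial is irreducible over Q: it has no rational root (each ±√123 ± √202 is irrational), and any factorization into two quadratics over Q would force √(24846) ∈ Q (pairing opposite roots) or √123, √202 ∈ Q (other pairings), all impossible. Hence [Q(γ):Q] = 4 = [Q(√123, √202):Q], so Q(γ) = Q(√123, √202).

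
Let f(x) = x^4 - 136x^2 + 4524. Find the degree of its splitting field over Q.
[K : Q] = 4

Solving the quadratic in x^2: x^2 = (136 ± √(136^2 - 4·4524))/2 = (136 ± √400)/2 = (136 ± 20)/2, giving x^2 = 78 or x^2 = 58. So f(x) = (x^2 - 78)(x^2 - 58) and the roots of f are ±√78, ±√58. Hence the splitting field is K = Q(√78, √58). Since 78 and 58 are distinct squarefree integers > 1, their product 4524 is not a perfect square, so √58 ∉ Q(√78). By the tower law [K:Q] = [Q(√78,√58):Q(√78)] · [Q(√78):Q] = 2 · 2 = 4.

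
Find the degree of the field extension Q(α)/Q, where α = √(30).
[Q(α):Q] = 2

[Q(α):Q] equals the degree of the minimal polynomial of α. Here α^2 = 30 and x^2 - 30 is irreducible (d = 30 is squarefree, ≠ 1, hence not a square), so deg(m_α) = 2. Thus [Q(α):Q] = 2.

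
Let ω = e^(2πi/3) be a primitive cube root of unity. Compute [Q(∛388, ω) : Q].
[Q(∛388, ω) : Q] = 6

[Q(∛388):Q] = 3 (min poly x^3 - 388, irreducible since 388 is not a perfect cube). [Q(ω):Q] = 2 (min poly x^2 + x + 1). Since Q(∛388) ⊂ R and ω ∉ R, we have ω ∉ Q(∛388), so x^2 + x + 1 remains irreducible over Q(∛388) and [Q(∛388, ω) : Q(∛388)] = 2. By the tower law, [Q(∛388, ω) : Q] = 3 · 2 = 6. (In fact Q(∛388, ω) is the splitting field of x^3 - 388 over Q.)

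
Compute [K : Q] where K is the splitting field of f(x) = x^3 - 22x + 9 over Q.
[K : Q] = 6

By the rational root test, any rational root of the monic integer polynomial f(x) = x^3 - 22x + 9 must be an integer dividing the constant term 9, i.e. one of ±{1, 3, 9}. Evaluating: f(1) = -12, f(-1) = 30, f(3) = -30, f(-3) = 48, f(9) = 540, f(-9) = -522; none is 0, so f has no rational root and is therefore irreducible over Q (a cubic with no linear factor over a field is irreducible). For an irreducible cubic, the Galois group is A_3 or S_3 according as the discriminant disc(f) = -4a^3 - 27b^2 = -4·(-22)^3 - 27·(9)^2 = 40405 is or is not a square in Q. Here disc(f) = 40405 is not a perfect square in Q, so the Galois group of f over Q is not contained in A_3 and must be all of S_3. The splitting field has degree |S_3| = 6 over Q, so [K : Q] = 6.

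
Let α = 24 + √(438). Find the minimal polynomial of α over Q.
m_α(x) = x^2 - 48x + 138

From α - 24 = √(438), squaring gives (α - 24)^2 = 438, i.e. α^2 - 48α + 576 = 438, so α^2 - 48α + 138 = 0. The discriminant of x^2 - 48x + 138 is (-48)^2 - 4·(138) = 2304 - 552 = 1752, and 4·(438) is not a perfect square in Q since 438 is squarefree and ≠ 1. Hence x^2 - 48x + 138 is irreducible over Q and is the minimal polynomial of α.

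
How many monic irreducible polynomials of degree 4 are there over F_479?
There are 13160735760 monic irreducible polynomials of degree 4 over F_479

Each element of F_{479^4} that lies in no proper subfield is a root of exactly one monic irreducible of degree 4 over F_479, and each such polynomial has 4 distinct roots in F_{479^4}. By Möbius inversion the count is N_479(4) = (1/4) Σ_{d|4} μ(4/d) · 479^d = (1/4)(μ(4)·479^1 + μ(2)·479^2 + μ(1)·479^4) = 52642943040/4 = 13160735760.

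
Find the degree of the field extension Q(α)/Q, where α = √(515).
[Q(α):Q] = 2

[Q(α):Q] equals the degree of the minimal polynomial of α. Here α^2 = 515 and x^2 - 515 is irreducible (d = 515 is squarefree, ≠ 1, hence not a square), so deg(m_α) = 2. Thus [Q(α):Q] = 2.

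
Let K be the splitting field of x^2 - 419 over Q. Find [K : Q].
[K : Q] = 2

f(x) = x^2 - 419 factors as (x - √419)(x + √419). The splitting field is K = Q(√419). Since 419 is squarefree and > 1, it is not a perfect square, so x^2 - 419 is irreducible over Q and [Q(√419) : Q] = 2. Hence [K : Q] = 2.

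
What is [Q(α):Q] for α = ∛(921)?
[Q(α):Q] = 3

The minimal polynomial of α is x^3 - 921, irreducible over Q since 921 is not a perfect cube (so x^3 - 921 has no rational root). Hence [Q(α):Q] = deg(m_α) = 3.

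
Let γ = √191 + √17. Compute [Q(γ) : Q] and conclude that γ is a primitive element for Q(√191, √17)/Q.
[Q(γ) : Q] = 4 (equivalently, Q(γ) = Q(√191, √17))

Obviously Q(γ) ⊆ Q(√191, √17), and [Q(√191, √17):Q] = 4 (since 191, 17 are distinct squarefree integers > 1 with 3247 not a perfect square). To show equality we compute the minimal polynomial of γ. From γ = √191 + √17: γ^2 = 191 + 2√(3247) + 17 = 208 + 2√(3247), so γ^2 - 208 = 2√(3247); squaring, (γ^2 - 208)^2 = 4·3247, i.e. γ^4 - 416γ^2 + 43264 - 12988 = 0, i.e. γ^4 - 416γ^2 + 30276 = 0. So γ is a root of x^4 - 416x^2 + 30276. This polynomial is irreducible over Q: it has no rational root (each ±√191 ± √17 is irrational), and any factorization into two quadratics over Q would force √(3247) ∈ Q (pairing opposite roots) or √191, √17 ∈ Q (other pairings), all impossible. Hence [Q(γ):Q] = 4 = [Q(√191, √17):Q], so Q(γ) = Q(√191, √17).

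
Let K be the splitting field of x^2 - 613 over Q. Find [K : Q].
[K : Q] = 2

f(x) = x^2 - 613 factors as (x - √613)(x + √613). The splitting field is K = Q(√613). Since 613 is squarefree and > 1, it is not a perfect square, so x^2 - 613 is irreducible over Q and [Q(√613) : Q] = 2. Hence [K : Q] = 2.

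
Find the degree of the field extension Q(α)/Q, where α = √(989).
[Q(α):Q] = 2

[Q(α):Q] equals the degree of the minimal polynomial of α. Here α^2 = 989 and x^2 - 989 is irreducible (d = 989 is squarefree, ≠ 1, hence not a square), so deg(m_α) = 2. Thus [Q(α):Q] = 2.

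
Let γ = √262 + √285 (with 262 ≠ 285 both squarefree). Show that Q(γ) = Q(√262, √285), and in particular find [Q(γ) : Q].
[Q(γ) : Q] = 4 (equivalently, Q(γ) = Q(√262, √285))

Obviously Q(γ) ⊆ Q(√262, √285), and [Q(√262, √285):Q] = 4 (since 262, 285 are distinct squarefree integers > 1 with 74670 not a perfect square). To show equality we compute the minimal polynomial of γ. From γ = √262 + √285: γ^2 = 262 + 2√(74670) + 285 = 547 + 2√(74670), so γ^2 - 547 = 2√(74670); squaring, (γ^2 - 547)^2 = 4·74670, i.e. γ^4 - 1094γ^2 + 299209 - 298680 = 0, i.e. γ^4 - 1094γ^2 + 529 = 0. So γ is a root of x^4 - 1094x^2 + 529. This polynomial is irreducible over Q: it has no rational root (each ±√262 ± √285 is irrational), and any factorization into two quadratics over Q would force √(74670) ∈ Q (pairing opposite roots) or √262, √285 ∈ Q (other pairings), all impossible. Hence [Q(γ):Q] = 4 = [Q(√262, √285):Q], so Q(γ) = Q(√262, √285).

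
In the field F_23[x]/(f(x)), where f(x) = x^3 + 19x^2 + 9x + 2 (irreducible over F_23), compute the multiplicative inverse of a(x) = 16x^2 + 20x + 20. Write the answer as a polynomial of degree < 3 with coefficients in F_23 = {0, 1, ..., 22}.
a(x)^(-1) ≡ 22x^2 + 5x + 10 (mod f(x))

Since f is irreducible over F_23, F_23[x]/(f) is a field and a(x) ≠ 0 has an inverse. Apply the extended Euclidean algorithm to f(x) and a(x) in F_23[x]: f(x) = (13x + 18)·a(x) + (10x + 10);  a(x) = (20x + 5)·(10x + 10) + (16). The last nonzero remainder is the constant 16 = gcd(f, a) in F_23. Back-substituting through the division chain expresses 16 = s(x)·a(x) + t(x)·f(x) with s(x) ≡ 7x^2 + 11x + 22 (mod f), so (7x^2 + 11x + 22)·a(x) ≡ 16 (mod f). Multiplying by 16^(-1) ≡ 13 in F_23 gives a(x)^(-1) ≡ 13·(7x^2 + 11x + 22) ≡ 22x^2 + 5x + 10 (mod f). Check: (16x^2 + 20x + 20)·(22x^2 + 5x + 10) = 7x^4 + 14x^3 + 10x^2 + x + 16 ≡ 1 (mod x^3 + 19x^2 + 9x + 2).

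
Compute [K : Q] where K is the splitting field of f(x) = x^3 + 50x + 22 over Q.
[K : Q] = 6

By the rational root test, any rational root of the monic integer polynomial f(x) = x^3 + 50x + 22 must be an integer dividing the constant term 22, i.e. one of ±{1, 2, 11, 22}. Evaluating: f(1) = 73, f(-1) = -29, f(2) = 130, f(-2) = -86, f(11) = 1903, f(-11) = -1859, f(22) = 11770, f(-22) = -11726; none is 0, so f has no rational root and is therefore irreducible over Q (a cubic with no linear factor over a field is irreducible). For an irreducible cubic, the Galois group is A_3 or S_3 according as the discriminant disc(f) = -4a^3 - 27b^2 = -4·(50)^3 - 27·(22)^2 = -513068 is or is not a square in Q. Here disc(f) = -513068 is not a perfect square in Q, so the Galois group of f over Q is not contained in A_3 and must be all of S_3. The splitting field has degree |S_3| = 6 over Q, so [K : Q] = 6.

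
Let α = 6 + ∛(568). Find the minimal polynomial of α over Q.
m_α(x) = x^3 - 18x^2 + 108x - 784

Set β = α - 6 = ∛(568), so β^3 = 568. Then (α - 6)^3 - 568 = 0, i.e. α is a root of g(x) = (x - 6)^3 - 568 = x^3 - 18x^2 + 108x - 784. Since g(x) = h(x - 6) where h(x) = x^3 - 568, and h is irreducible over Q (because 568 is not a perfect cube, so h has no rational root, and a monic cubic with no rational root is irreducible), g is also irreducible (irreducibility is preserved under the substitution x → x - 6). Hence m_α(x) = x^3 - 18x^2 + 108x - 784.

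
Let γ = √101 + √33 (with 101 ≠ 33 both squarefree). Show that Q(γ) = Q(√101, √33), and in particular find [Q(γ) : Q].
[Q(γ) : Q] = 4 (equivalently, Q(γ) = Q(√101, √33))

Obviously Q(γ) ⊆ Q(√101, √33), and [Q(√101, √33):Q] = 4 (since 101, 33 are distinct squarefree integers > 1 with 3333 not a perfect square). To show equality we compute the minimal polynomial of γ. From γ = √101 + √33: γ^2 = 101 + 2√(3333) + 33 = 134 + 2√(3333), so γ^2 - 134 = 2√(3333); squaring, (γ^2 - 134)^2 = 4·3333, i.e. γ^4 - 268γ^2 + 17956 - 13332 = 0, i.e. γ^4 - 268γ^2 + 4624 = 0. So γ is a root of x^4 - 268x^2 + 4624. This polynomial is irreducible over Q: it has no rational root (each ±√101 ± √33 is irrational), and any factorization into two quadratics over Q would force √(3333) ∈ Q (pairing opposite roots) or √101, √33 ∈ Q (other pairings), all impossible. Hence [Q(γ):Q] = 4 = [Q(√101, √33):Q], so Q(γ) = Q(√101, √33).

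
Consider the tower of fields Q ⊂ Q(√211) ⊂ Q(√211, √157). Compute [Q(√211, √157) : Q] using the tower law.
[Q(√211, √157) : Q] = 4

[Q(√211):Q] = 2 (min poly x^2 - 211, irreducible since 211 is squarefree > 1). For the top step, suppose √157 ∈ Q(√211), say √157 = c + d√211 with c, d ∈ Q. Squaring: 157 = c^2 + 211d^2 + 2cd√211. Since √211 ∉ Q this forces 2cd = 0. If d = 0 then √157 = c ∈ Q, contradicting 157 squarefree > 1. If c = 0 then 157 = 211d^2, so 211·157 = (211d)^2 is a perfect square in Q — but 211·157 = 33127 is not a perfect square (since 211 and 157 are distinct squarefree integers). Contradiction. Hence √157 ∉ Q(√211), so x^2 - 157 stays irreducible over Q(√211) and [Q(√211, √157) : Q(√211)] = 2. By the tower law, [Q(√211, √157) : Q] = 2 · 2 = 4.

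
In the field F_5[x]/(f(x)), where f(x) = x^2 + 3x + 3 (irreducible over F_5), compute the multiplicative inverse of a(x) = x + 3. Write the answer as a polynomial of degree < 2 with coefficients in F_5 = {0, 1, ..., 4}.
a(x)^(-1) ≡ 3x (mod f(x))

Since f is irreducible over F_5, F_5[x]/(f) is a field and a(x) ≠ 0 has an inverse. Apply the extended Euclidean algorithm to f(x) and a(x) in F_5[x]: f(x) = (x)·a(x) + (3). The last nonzero remainder is the constant 3 = gcd(f, a) in F_5. Back-substituting through the division chain expresses 3 = s(x)·a(x) + t(x)·f(x) with s(x) ≡ 4x (mod f), so (4x)·a(x) ≡ 3 (mod f). Multiplying by 3^(-1) ≡ 2 in F_5 gives a(x)^(-1) ≡ 2·(4x) ≡ 3x (mod f). Check: (x + 3)·(3x) = 3x^2 + 4x ≡ 1 (mod x^2 + 3x + 3).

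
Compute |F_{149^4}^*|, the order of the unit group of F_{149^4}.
|F_{149^4}^*| = 492884400

F_{149^4} has 149^4 = 492884401 elements; its multiplicative group consists of all nonzero elements, so |F_{149^4}^*| = 492884401 - 1 = 492884400. (It is cyclic since any finite subgroup of the multiplicative group of a field is cyclic.)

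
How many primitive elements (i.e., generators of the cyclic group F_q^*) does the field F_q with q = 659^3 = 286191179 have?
There are φ(286191178) = 110806272 primitive elements

F_q^* is cyclic of order q - 1 = 286191178. A cyclic group of order m has exactly φ(m) generators. Here m = 286191178 = 2 · 7 · 13 · 47 · 33457, so the number of primitive elements is φ(286191178) = 110806272.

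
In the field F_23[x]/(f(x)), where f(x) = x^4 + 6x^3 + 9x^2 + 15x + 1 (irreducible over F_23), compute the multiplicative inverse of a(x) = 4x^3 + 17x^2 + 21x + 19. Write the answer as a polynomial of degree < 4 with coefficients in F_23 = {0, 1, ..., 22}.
a(x)^(-1) ≡ 10x^3 + 12x^2 + 19x + 9 (mod f(x))

Since f is irreducible over F_23, F_23[x]/(f) is a field and a(x) ≠ 0 has an inverse. Apply the extended Euclidean algorithm to f(x) and a(x) in F_23[x]: f(x) = (6x + 22)·a(x) + (15x^2 + 14x + 20);  a(x) = (11x + 20)·(15x^2 + 14x + 20) + (4x + 10);  (15x^2 + 14x + 20) = (21x + 20)·(4x + 10) + (4). The last nonzero remainder is the constant 4 = gcd(f, a) in F_23. Back-substituting through the division chain expresses 4 = s(x)·a(x) + t(x)·f(x) with s(x) ≡ 17x^3 + 2x^2 + 7x + 13 (mod f), so (17x^3 + 2x^2 + 7x + 13)·a(x) ≡ 4 (mod f). Multiplying by 4^(-1) ≡ 6 in F_23 gives a(x)^(-1) ≡ 6·(17x^3 + 2x^2 + 7x + 13) ≡ 10x^3 + 12x^2 + 19x + 9 (mod f). Check: (4x^3 + 17x^2 + 21x + 19)·(10x^3 + 12x^2 + 19x + 9) = 17x^6 + 11x^5 + 7x^4 + 19x^3 + 21x^2 + 21x + 10 ≡ 1 (mod x^4 + 6x^3 + 9x^2 + 15x + 1).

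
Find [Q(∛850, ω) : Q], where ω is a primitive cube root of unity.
[Q(∛850, ω) : Q] = 6

[Q(∛850):Q] = 3 (min poly x^3 - 850, irreducible since 850 is not a perfect cube). [Q(ω):Q] = 2 (min poly x^2 + x + 1). Since Q(∛850) ⊂ R and ω ∉ R, we have ω ∉ Q(∛850), so x^2 + x + 1 remains irreducible over Q(∛850) and [Q(∛850, ω) : Q(∛850)] = 2. By the tower law, [Q(∛850, ω) : Q] = 3 · 2 = 6. (In fact Q(∛850, ω) is the splitting field of x^3 - 850 over Q.)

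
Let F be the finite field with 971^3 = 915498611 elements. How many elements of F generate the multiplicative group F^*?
There are φ(915498610) = 329951232 primitive elements

F_q^* is cyclic of order q - 1 = 915498610. A cyclic group of order m has exactly φ(m) generators. Here m = 915498610 = 2 · 5 · 13 · 79 · 97 · 919, so the number of primitive elements is φ(915498610) = 329951232.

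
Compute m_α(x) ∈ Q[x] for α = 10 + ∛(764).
m_α(x) = x^3 - 30x^2 + 300x - 1764

Set β = α - 10 = ∛(764), so β^3 = 764. Then (α - 10)^3 - 764 = 0, i.e. α is a root of g(x) = (x - 10)^3 - 764 = x^3 - 30x^2 + 300x - 1764. Since g(x) = h(x - 10) where h(x) = x^3 - 764, and h is irreducible over Q (because 764 is not a perfect cube, so h has no rational root, and a monic cubic with no rational root is irreducible), g is also irreducible (irreducibility is preserved under the substitution x → x - 10). Hence m_α(x) = x^3 - 30x^2 + 300x - 1764.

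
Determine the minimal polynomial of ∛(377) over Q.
m_α(x) = x^3 - 377

α satisfies α^3 = 377, so x^3 - 377 annihilates α. By the rational root test, a rational root p/q (in lowest terms) of x^3 - 377 would satisfy p^3 = 377 q^3, forcing q = 1 and p^3 = 377; but 377 is not a perfect cube, contradiction. A monic cubic over Q with no rational root is irreducible (any nontrivial factorization would include a linear factor). Hence x^3 - 377 is the minimal polynomial of α, and in particular [Q(α):Q] = 3.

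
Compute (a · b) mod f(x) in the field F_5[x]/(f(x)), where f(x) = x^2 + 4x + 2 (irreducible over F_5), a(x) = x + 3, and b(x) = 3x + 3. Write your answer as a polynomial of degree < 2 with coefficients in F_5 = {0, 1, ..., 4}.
a · b ≡ 3 (mod f(x))

Multiply in F_5[x]: a(x)·b(x) = (x + 3)·(3x + 3) = 3x^2 + 2x + 4. This has degree ≥ 2, so divide by f(x) over F_5: 3x^2 + 2x + 4 = (3)·(x^2 + 4x + 2) + (3). Hence a·b ≡ 3 (mod f). (F_5[x]/(f) is a field with 5^2 = 25 elements since f is irreducible of degree 2.)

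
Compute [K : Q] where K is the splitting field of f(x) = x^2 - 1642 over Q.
[K : Q] = 2

f(x) = x^2 - 1642 factors as (x - √1642)(x + √1642). The splitting field is K = Q(√1642). Since 1642 is squarefree and > 1, it is not a perfect square, so x^2 - 1642 is irreducible over Q and [Q(√1642) : Q] = 2. Hence [K : Q] = 2.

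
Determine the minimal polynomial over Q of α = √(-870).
m_α(x) = x^2 + 870

α satisfies α^2 + 870 = 0, so x^2 + 870 annihilates α. Since d = -870 is squarefree and ≠ 1, it is not a perfect square in Q, so x^2 + 870 has no rational root and is therefore irreducible over Q (a degree-2 polynomial over a field is irreducible iff it has no root). Hence m_α(x) = x^2 + 870.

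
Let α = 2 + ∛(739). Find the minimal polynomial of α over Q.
m_α(x) = x^3 - 6x^2 + 12x - 747

Set β = α - 2 = ∛(739), so β^3 = 739. Then (α - 2)^3 - 739 = 0, i.e. α is a root of g(x) = (x - 2)^3 - 739 = x^3 - 6x^2 + 12x - 747. Since g(x) = h(x - 2) where h(x) = x^3 - 739, and h is irreducible over Q (because 739 is not a perfect cube, so h has no rational root, and a monic cubic with no rational root is irreducible), g is also irreducible (irreducibility is preserved under the substitution x → x - 2). Hence m_α(x) = x^3 - 6x^2 + 12x - 747.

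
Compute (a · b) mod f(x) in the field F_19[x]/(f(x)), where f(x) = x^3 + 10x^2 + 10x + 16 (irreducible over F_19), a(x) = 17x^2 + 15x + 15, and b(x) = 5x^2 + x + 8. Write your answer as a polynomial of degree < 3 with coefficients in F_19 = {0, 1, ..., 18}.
a · b ≡ 2x^2 + 9x + 12 (mod f(x))

Multiply in F_19[x]: a(x)·b(x) = (17x^2 + 15x + 15)·(5x^2 + x + 8) = 9x^4 + 16x^3 + 17x^2 + 2x + 6. This has degree ≥ 3, so divide by f(x) over F_19: 9x^4 + 16x^3 + 17x^2 + 2x + 6 = (9x + 2)·(x^3 + 10x^2 + 10x + 16) + (2x^2 + 9x + 12). Hence a·b ≡ 2x^2 + 9x + 12 (mod f). (F_19[x]/(f) is a field with 19^3 = 6859 elements since f is irreducible of degree 3.)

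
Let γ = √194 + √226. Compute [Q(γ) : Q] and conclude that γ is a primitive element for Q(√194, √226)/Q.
[Q(γ) : Q] = 4 (equivalently, Q(γ) = Q(√194, √226))

Obviously Q(γ) ⊆ Q(√194, √226), and [Q(√194, √226):Q] = 4 (since 194, 226 are distinct squarefree integers > 1 with 43844 not a perfect square). To show equality we compute the minimal polynomial of γ. From γ = √194 + √226: γ^2 = 194 + 2√(43844) + 226 = 420 + 2√(43844), so γ^2 - 420 = 2√(43844); squaring, (γ^2 - 420)^2 = 4·43844, i.e. γ^4 - 840γ^2 + 176400 - 175376 = 0, i.e. γ^4 - 840γ^2 + 1024 = 0. So γ is a root of x^4 - 840x^2 + 1024. This polynomial is irreducible over Q: it has no rational root (each ±√194 ± √226 is irrational), and any factorization into two quadratics over Q would force √(43844) ∈ Q (pairing opposite roots) or √194, √226 ∈ Q (other pairings), all impossible. Hence [Q(γ):Q] = 4 = [Q(√194, √226):Q], so Q(γ) = Q(√194, √226).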